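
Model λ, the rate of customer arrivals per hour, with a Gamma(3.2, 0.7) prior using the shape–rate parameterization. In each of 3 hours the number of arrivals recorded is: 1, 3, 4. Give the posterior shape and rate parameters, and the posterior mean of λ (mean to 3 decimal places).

The Poisson likelihood adds the total count to the shape and the number of exposure periods to the rate. Here ∑xᵢ = 8 and n = 3, so shape 3.2→11.2 and rate 0.7→3.7.
E[λ | data] = 11.2/3.7 = 3.027.

Posterior: Gamma(shape=11.2, rate=3.7); mean ≈ 3.027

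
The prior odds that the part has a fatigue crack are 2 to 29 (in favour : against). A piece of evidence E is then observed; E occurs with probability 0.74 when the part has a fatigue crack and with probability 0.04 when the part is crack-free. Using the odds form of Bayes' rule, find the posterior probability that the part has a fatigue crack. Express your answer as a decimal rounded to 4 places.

Prior odds = 2/29 = 0.068966.
Likelihood ratio for E = 0.74/0.04 = 18.500.
Posterior odds = prior odds × LR = 1.2759.
Posterior probability = odds/(1+odds) = 1.2759/2.2759 = 0.5606.

Posterior probability ≈ 0.5606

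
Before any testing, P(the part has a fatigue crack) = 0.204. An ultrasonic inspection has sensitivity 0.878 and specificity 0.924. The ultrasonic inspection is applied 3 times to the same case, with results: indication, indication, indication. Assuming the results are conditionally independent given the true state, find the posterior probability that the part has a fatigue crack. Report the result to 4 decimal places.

Posterior P(H) ≈ 0.9975

With H the event that the part has a fatigue crack, the joint likelihood of the observed sequence is P(data|H) = 0.878·0.878·0.878 = 0.67684 and P(data|¬H) = 0.076·0.076·0.076 = 0.00043898.
Bayes: P(H|data) = 0.204·0.67684 / (0.204·0.67684 + 0.796·0.00043898) = 0.13807/0.13842 = 0.9975.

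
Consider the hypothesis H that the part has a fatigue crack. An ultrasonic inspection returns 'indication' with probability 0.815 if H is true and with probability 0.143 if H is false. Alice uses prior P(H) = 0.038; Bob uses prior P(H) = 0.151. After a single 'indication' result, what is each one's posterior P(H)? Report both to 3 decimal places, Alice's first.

P('+'|H) = 0.815, P('+'|¬H) = 0.143.
Alice: numerator 0.815·0.038 = 0.030970; evidence = 0.030970+0.143·0.962 = 0.16854; posterior = 0.184.
Bob: numerator 0.815·0.151 = 0.12306; evidence = 0.12306+0.143·0.849 = 0.24447; posterior = 0.503.

Alice: 0.184; Bob: 0.503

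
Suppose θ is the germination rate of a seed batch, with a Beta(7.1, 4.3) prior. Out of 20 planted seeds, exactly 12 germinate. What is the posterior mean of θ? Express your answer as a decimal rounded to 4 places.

Posterior mean ≈ 0.6083

The binomial likelihood is conjugate to the Beta prior: with 12 successes and 8 failures, the posterior is Beta(7.1+12, 4.3+8) = Beta(19.1, 12.3).
E[θ | data] = 19.1/(19.1+12.3) = 0.6083.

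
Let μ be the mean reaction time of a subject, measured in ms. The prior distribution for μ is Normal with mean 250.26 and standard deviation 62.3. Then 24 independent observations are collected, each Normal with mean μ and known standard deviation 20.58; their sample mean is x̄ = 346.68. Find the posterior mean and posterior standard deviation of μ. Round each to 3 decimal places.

Posterior mean ≈ 346.244; posterior SD ≈ 4.191

With known σ, the Normal prior is conjugate. Weight on the data is w = (n/σ²)/(n/σ² + 1/τ₀²) = 0.0566657/(0.0566657+0.00025765) = 0.99547.
Posterior mean = w·x̄ + (1−w)·μ₀ = 0.99547·346.68 + 0.0045262·250.26 = 346.244. Posterior variance = 1/(0.0566657+0.00025765) = 17.5675, so SD = 4.191.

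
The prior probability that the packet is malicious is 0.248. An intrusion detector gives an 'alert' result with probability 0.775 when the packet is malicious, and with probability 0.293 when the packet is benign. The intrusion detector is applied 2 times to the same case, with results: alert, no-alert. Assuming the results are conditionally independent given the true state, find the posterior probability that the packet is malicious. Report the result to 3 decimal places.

Posterior P(H) ≈ 0.217

With H the event that the packet is malicious, the joint likelihood of the observed sequence is P(data|H) = 0.775·0.225 = 0.17438 and P(data|¬H) = 0.293·0.707 = 0.20715.
Bayes: P(H|data) = 0.248·0.17438 / (0.248·0.17438 + 0.752·0.20715) = 0.043245/0.19902 = 0.2173.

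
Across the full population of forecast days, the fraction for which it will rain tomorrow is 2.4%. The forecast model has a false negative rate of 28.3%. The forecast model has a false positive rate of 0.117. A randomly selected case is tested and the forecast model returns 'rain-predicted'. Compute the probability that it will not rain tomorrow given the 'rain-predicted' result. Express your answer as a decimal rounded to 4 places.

P(¬H | E) ≈ 0.8690

Write H for 'it will rain tomorrow'. Prior odds H:¬H = 0.024/0.976 = 0.024590. For the 'rain-predicted' outcome, the likelihood ratio is 0.717/0.117 = 6.1282.
Posterior odds = 0.024590 × 6.1282 = 0.15069, so P(H|E) = 0.15069/(1+0.15069) = 0.1310. Then P(¬H|E) = 1 − 0.1310 = 0.8690.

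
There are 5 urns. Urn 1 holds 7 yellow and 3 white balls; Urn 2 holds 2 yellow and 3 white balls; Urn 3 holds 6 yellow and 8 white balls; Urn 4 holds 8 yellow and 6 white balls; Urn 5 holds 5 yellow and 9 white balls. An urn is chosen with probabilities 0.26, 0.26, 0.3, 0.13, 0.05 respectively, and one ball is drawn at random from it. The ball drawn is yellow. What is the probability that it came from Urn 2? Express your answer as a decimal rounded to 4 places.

Tabulate prior·likelihood by source: [1] prior 0.26, lik 0.7, product 0.1820; [2] prior 0.26, lik 0.4, product 0.1040; [3] prior 0.3, lik 0.4286, product 0.1286; [4] prior 0.13, lik 0.5714, product 0.07429; [5] prior 0.05, lik 0.3571, product 0.01786.
Normalizing constant = 0.50671; the posterior for Urn 2 is its product over the sum, 0.1040/0.50671 = 0.2052.

Posterior probability ≈ 0.2052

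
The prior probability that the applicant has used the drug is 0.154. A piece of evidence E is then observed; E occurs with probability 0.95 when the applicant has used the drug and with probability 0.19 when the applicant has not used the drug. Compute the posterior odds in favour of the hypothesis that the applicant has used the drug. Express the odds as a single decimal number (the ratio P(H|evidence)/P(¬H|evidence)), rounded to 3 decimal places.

Prior odds = 0.154/(1−0.154) = 0.18203.
Likelihood ratio for E = 0.95/0.19 = 5.0000.
Posterior odds = prior odds × LR = 0.91017.

Posterior odds ≈ 0.910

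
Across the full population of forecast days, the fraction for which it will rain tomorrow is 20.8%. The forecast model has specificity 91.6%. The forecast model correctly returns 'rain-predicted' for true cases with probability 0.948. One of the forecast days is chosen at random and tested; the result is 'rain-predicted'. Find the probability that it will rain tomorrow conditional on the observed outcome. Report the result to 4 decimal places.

P(H | E) ≈ 0.7477

Write H for 'it will rain tomorrow'. Prior odds H:¬H = 0.208/0.792 = 0.26263. For the 'rain-predicted' outcome, the likelihood ratio is 0.948/0.084 = 11.286.
Posterior odds = 0.26263 × 11.286 = 2.9639, so P(H|E) = 2.9639/(1+2.9639) = 0.7477.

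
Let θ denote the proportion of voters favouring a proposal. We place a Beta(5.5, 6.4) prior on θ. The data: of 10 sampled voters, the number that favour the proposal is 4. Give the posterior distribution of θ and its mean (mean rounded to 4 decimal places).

Posterior: Beta(9.5, 12.4); mean ≈ 0.4338

The binomial likelihood is conjugate to the Beta prior: with 4 successes and 6 failures, the posterior is Beta(5.5+4, 6.4+6) = Beta(9.5, 12.4).
Posterior mean = α/(α+β) = 9.5/21.9 = 0.4338.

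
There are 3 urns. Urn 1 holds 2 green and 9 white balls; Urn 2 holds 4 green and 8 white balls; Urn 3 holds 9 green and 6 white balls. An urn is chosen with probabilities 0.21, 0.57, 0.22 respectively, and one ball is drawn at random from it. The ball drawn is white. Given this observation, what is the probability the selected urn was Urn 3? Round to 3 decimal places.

Posterior probability ≈ 0.138

P(white|Urn 1) = 0.8182; P(white|Urn 2) = 0.6667; P(white|Urn 3) = 0.4.
Prior × likelihood for each source: 0.21·0.8182=0.1718, 0.57·0.6667=0.3800, 0.22·0.4=0.08800. Summing gives P(white) = 0.63982.
P(Urn 3 | white) = 0.08800 / 0.63982 = 0.138.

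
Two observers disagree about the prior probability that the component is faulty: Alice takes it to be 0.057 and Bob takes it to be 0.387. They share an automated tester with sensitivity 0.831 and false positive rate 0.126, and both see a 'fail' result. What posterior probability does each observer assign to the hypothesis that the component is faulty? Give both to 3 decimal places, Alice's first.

P('+'|H) = 0.831, P('+'|¬H) = 0.126.
Alice: numerator 0.831·0.057 = 0.047367; evidence = 0.047367+0.126·0.943 = 0.16618; posterior = 0.285.
Bob: numerator 0.831·0.387 = 0.32160; evidence = 0.32160+0.126·0.613 = 0.39883; posterior = 0.806.

Alice: 0.285; Bob: 0.806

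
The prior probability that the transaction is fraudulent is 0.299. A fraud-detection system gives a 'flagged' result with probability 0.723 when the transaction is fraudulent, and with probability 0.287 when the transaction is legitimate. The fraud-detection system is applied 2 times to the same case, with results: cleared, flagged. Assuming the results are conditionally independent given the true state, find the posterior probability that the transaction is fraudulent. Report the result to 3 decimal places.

Posterior P(H) ≈ 0.295

Let H be the event that the transaction is fraudulent; start with P(H) = 0.299. P('flagged'|H) = 0.723, P('flagged'|¬H) = 0.287.
Update on result 1 ('cleared'): P(H) ← 0.277·0.2990 / (0.277·0.2990 + 0.713·0.7010) = 0.082823/0.58264 = 0.1422.
Update on result 2 ('flagged'): P(H) ← 0.723·0.1422 / (0.723·0.1422 + 0.287·0.8578) = 0.10278/0.34898 = 0.2945.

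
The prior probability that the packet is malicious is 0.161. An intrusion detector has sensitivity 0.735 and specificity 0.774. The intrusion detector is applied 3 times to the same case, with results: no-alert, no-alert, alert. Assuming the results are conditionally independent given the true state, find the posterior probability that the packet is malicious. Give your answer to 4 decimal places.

Let H be the event that the packet is malicious; start with P(H) = 0.161. P('alert'|H) = 0.735, P('alert'|¬H) = 0.226.
Update on result 1 ('no-alert'): P(H) ← 0.265·0.1610 / (0.265·0.1610 + 0.774·0.8390) = 0.042665/0.69205 = 0.0617.
Update on result 2 ('no-alert'): P(H) ← 0.265·0.0617 / (0.265·0.0617 + 0.774·0.9383) = 0.016337/0.74262 = 0.0220.
Update on result 3 ('alert'): P(H) ← 0.735·0.0220 / (0.735·0.0220 + 0.226·0.9780) = 0.016170/0.23720 = 0.0682.

Posterior P(H) ≈ 0.0682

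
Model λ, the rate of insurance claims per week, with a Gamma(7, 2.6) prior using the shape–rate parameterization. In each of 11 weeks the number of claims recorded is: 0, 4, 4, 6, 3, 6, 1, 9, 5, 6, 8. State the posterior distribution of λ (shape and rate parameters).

Posterior: Gamma(shape=59, rate=13.6)

The Poisson likelihood adds the total count to the shape and the number of exposure periods to the rate. Here ∑xᵢ = 52 and n = 11, so shape 7→59 and rate 2.6→13.6.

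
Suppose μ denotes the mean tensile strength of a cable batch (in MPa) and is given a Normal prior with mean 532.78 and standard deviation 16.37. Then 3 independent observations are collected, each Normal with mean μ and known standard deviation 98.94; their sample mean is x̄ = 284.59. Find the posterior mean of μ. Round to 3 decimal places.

Posterior mean ≈ 513.944

With known σ, the Normal prior is conjugate. Weight on the data is w = (n/σ²)/(n/σ² + 1/τ₀²) = 0.00030646/(0.00030646+0.00373166) = 0.075892.
Posterior mean = w·x̄ + (1−w)·μ₀ = 0.075892·284.59 + 0.92411·532.78 = 513.944.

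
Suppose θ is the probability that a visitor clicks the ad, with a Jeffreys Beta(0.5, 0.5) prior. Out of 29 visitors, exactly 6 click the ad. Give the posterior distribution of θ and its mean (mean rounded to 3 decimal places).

The binomial likelihood is conjugate to the Beta prior: with 6 successes and 23 failures, the posterior is Beta(0.5+6, 0.5+23) = Beta(6.5, 23.5).
E[θ | data] = 6.5/(6.5+23.5) = 0.217.

Posterior: Beta(6.5, 23.5); mean ≈ 0.217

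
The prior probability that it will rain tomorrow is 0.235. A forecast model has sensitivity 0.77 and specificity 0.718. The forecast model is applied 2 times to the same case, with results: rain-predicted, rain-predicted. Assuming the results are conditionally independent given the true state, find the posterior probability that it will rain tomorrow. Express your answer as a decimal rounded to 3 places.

Posterior P(H) ≈ 0.696

With H the event that it will rain tomorrow, the joint likelihood of the observed sequence is P(data|H) = 0.77·0.77 = 0.59290 and P(data|¬H) = 0.282·0.282 = 0.079524.
Bayes: P(H|data) = 0.235·0.59290 / (0.235·0.59290 + 0.765·0.079524) = 0.13933/0.20017 = 0.6961.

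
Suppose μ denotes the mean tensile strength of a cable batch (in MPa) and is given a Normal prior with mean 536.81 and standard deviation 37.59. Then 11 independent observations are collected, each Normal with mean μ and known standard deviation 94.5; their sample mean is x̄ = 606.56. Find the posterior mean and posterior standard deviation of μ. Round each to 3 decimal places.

Posterior mean ≈ 581.108; posterior SD ≈ 22.707

With known σ, the Normal prior is conjugate. Weight on the data is w = (n/σ²)/(n/σ² + 1/τ₀²) = 0.00123177/(0.00123177+0.00070771) = 0.63510.
Posterior mean = w·x̄ + (1−w)·μ₀ = 0.63510·606.56 + 0.36490·536.81 = 581.108. Posterior variance = 1/(0.00123177+0.00070771) = 515.603, so SD = 22.707.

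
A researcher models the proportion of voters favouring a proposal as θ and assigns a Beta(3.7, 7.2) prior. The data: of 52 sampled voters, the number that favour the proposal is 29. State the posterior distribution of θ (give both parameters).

Observing 29 successes and 23 failures updates Beta(3.7, 7.2) by adding the success and failure counts to the two shape parameters: α = 3.7+29 = 32.7, β = 7.2+23 = 30.2.

Posterior: Beta(32.7, 30.2)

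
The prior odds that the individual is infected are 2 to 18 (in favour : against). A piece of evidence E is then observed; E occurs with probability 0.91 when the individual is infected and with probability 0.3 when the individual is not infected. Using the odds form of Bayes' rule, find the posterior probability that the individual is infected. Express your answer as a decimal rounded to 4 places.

Posterior probability ≈ 0.2521

Prior odds = 2/18 = 0.11111.
Likelihood ratio for E = 0.91/0.3 = 3.0333.
Posterior odds = prior odds × LR = 0.33704.
Posterior probability = odds/(1+odds) = 0.33704/1.3370 = 0.2521.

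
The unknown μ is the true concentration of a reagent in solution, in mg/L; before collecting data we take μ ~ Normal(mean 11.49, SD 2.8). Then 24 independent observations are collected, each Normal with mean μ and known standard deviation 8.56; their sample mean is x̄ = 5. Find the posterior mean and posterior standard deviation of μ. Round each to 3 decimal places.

Posterior mean ≈ 6.819; posterior SD ≈ 1.482

Prior precision 1/τ₀² = 1/2.8² = 0.127551; data precision n/σ² = 24/8.56² = 0.327540.
Posterior precision = 0.127551 + 0.327540 = 0.455091, giving posterior SD = 1/√0.455091 = 1.482.
Posterior mean = (0.127551·11.49 + 0.327540·5) / 0.455091 = 6.819.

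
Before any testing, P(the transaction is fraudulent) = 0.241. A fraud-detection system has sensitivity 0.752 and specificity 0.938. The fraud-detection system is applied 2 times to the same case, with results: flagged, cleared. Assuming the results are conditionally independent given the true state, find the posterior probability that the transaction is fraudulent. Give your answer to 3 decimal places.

With H the event that the transaction is fraudulent, the joint likelihood of the observed sequence is P(data|H) = 0.752·0.248 = 0.18650 and P(data|¬H) = 0.062·0.938 = 0.058156.
Bayes: P(H|data) = 0.241·0.18650 / (0.241·0.18650 + 0.759·0.058156) = 0.044946/0.089086 = 0.5045.

Posterior P(H) ≈ 0.505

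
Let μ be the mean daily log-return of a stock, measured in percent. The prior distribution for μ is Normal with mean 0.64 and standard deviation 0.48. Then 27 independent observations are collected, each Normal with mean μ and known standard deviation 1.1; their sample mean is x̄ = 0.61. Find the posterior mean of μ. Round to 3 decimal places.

With known σ, the Normal prior is conjugate. Weight on the data is w = (n/σ²)/(n/σ² + 1/τ₀²) = 22.3140/(22.3140+4.34028) = 0.83716.
Posterior mean = w·x̄ + (1−w)·μ₀ = 0.83716·0.61 + 0.16284·0.64 = 0.615.

Posterior mean ≈ 0.615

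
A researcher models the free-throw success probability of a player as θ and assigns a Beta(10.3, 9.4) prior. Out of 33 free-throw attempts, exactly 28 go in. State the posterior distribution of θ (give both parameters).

Posterior: Beta(38.3, 14.4)

Observing 28 successes and 5 failures updates Beta(10.3, 9.4) by adding the success and failure counts to the two shape parameters: α = 10.3+28 = 38.3, β = 9.4+5 = 14.4.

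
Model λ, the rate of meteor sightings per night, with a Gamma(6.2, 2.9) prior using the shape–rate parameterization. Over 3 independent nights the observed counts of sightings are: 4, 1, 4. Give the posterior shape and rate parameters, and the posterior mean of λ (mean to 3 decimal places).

Posterior: Gamma(shape=15.2, rate=5.9); mean ≈ 2.576

The Poisson likelihood adds the total count to the shape and the number of exposure periods to the rate. Here ∑xᵢ = 9 and n = 3, so shape 6.2→15.2 and rate 2.9→5.9.
Posterior mean = shape/rate = 15.2/5.9 = 2.576.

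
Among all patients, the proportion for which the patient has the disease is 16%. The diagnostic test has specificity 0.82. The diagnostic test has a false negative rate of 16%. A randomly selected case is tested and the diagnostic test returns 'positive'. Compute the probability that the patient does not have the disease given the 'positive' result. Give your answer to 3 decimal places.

Write H for 'the patient has the disease'. Prior odds H:¬H = 0.16/0.84 = 0.19048. For the 'positive' outcome, the likelihood ratio is 0.84/0.18 = 4.6667.
Posterior odds = 0.19048 × 4.6667 = 0.88889, so P(H|E) = 0.88889/(1+0.88889) = 0.471. Then P(¬H|E) = 1 − 0.471 = 0.529.

P(¬H | E) ≈ 0.529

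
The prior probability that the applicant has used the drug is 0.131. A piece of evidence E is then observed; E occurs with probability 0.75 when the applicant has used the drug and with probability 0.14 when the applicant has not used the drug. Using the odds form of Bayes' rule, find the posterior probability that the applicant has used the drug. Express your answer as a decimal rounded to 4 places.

Posterior probability ≈ 0.4468

Prior odds = 0.131/(1−0.131) = 0.15075. In log-odds, ln(0.15075) = -1.8921.
Add log likelihood ratio: ln(5.3571) = 1.6784.
Posterior log-odds = -0.21372, so posterior odds = exp(-0.21372) = 0.80758. Converting, P(H|E) = 0.80758/1.8076 = 0.4468.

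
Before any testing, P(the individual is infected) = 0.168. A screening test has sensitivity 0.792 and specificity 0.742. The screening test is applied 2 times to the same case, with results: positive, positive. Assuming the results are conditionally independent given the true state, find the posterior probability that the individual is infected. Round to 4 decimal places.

Posterior P(H) ≈ 0.6555

With H the event that the individual is infected, the joint likelihood of the observed sequence is P(data|H) = 0.792·0.792 = 0.62726 and P(data|¬H) = 0.258·0.258 = 0.066564.
Bayes: P(H|data) = 0.168·0.62726 / (0.168·0.62726 + 0.832·0.066564) = 0.10538/0.16076 = 0.6555.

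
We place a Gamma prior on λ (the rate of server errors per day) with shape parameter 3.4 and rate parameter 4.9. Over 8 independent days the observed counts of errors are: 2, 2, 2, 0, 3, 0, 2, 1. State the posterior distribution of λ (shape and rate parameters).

Posterior: Gamma(shape=15.4, rate=12.9)

The Poisson likelihood adds the total count to the shape and the number of exposure periods to the rate. Here ∑xᵢ = 12 and n = 8, so shape 3.4→15.4 and rate 4.9→12.9.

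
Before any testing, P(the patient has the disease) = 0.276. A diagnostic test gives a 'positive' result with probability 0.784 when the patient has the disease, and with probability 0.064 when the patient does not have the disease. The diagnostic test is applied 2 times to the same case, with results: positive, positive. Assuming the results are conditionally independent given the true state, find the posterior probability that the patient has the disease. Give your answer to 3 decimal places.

Let H be the event that the patient has the disease; start with P(H) = 0.276. P('positive'|H) = 0.784, P('positive'|¬H) = 0.064.
Update on result 1 ('positive'): P(H) ← 0.784·0.2760 / (0.784·0.2760 + 0.064·0.7240) = 0.21638/0.26272 = 0.8236.
Update on result 2 ('positive'): P(H) ← 0.784·0.8236 / (0.784·0.8236 + 0.064·0.1764) = 0.64573/0.65701 = 0.9828.

Posterior P(H) ≈ 0.983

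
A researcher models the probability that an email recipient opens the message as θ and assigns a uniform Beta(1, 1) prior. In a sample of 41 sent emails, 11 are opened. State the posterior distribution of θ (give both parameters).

Observing 11 successes and 30 failures updates Beta(1, 1) by adding the success and failure counts to the two shape parameters: α = 1+11 = 12, β = 1+30 = 31.

Posterior: Beta(12, 31)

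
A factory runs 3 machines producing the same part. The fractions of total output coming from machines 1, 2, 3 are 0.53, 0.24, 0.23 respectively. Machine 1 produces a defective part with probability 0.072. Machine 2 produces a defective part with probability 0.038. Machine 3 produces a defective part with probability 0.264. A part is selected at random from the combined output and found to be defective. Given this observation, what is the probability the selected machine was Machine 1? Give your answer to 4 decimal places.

Posterior probability ≈ 0.3533

P(defective|M1) = 0.072; P(defective|M2) = 0.038; P(defective|M3) = 0.264.
Prior × likelihood for each source: 0.53·0.072=0.03816, 0.24·0.038=0.009120, 0.23·0.264=0.06072. Summing gives P(defective) = 0.10800.
P(Machine 1 | defective) = 0.03816 / 0.10800 = 0.3533.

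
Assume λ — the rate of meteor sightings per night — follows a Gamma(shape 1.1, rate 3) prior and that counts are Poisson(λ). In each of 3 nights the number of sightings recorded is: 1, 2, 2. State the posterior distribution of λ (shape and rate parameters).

The Poisson likelihood adds the total count to the shape and the number of exposure periods to the rate. Here ∑xᵢ = 5 and n = 3, so shape 1.1→6.1 and rate 3→6.

Posterior: Gamma(shape=6.1, rate=6)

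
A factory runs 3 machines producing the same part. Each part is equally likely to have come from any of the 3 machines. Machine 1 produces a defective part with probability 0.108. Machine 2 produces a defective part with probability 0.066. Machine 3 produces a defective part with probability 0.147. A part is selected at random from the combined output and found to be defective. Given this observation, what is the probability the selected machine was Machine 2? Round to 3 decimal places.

Posterior probability ≈ 0.206

Tabulate prior·likelihood by source: [1] prior 0.333333, lik 0.108, product 0.03600; [2] prior 0.333333, lik 0.066, product 0.02200; [3] prior 0.333333, lik 0.147, product 0.04900.
Normalizing constant = 0.10700; the posterior for Machine 2 is its product over the sum, 0.02200/0.10700 = 0.206.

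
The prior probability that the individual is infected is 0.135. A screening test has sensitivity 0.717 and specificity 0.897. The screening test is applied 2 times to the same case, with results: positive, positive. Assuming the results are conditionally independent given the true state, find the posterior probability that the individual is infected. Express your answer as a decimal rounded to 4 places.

Posterior P(H) ≈ 0.8832

With H the event that the individual is infected, the joint likelihood of the observed sequence is P(data|H) = 0.717·0.717 = 0.51409 and P(data|¬H) = 0.103·0.103 = 0.010609.
Bayes: P(H|data) = 0.135·0.51409 / (0.135·0.51409 + 0.865·0.010609) = 0.069402/0.078579 = 0.8832.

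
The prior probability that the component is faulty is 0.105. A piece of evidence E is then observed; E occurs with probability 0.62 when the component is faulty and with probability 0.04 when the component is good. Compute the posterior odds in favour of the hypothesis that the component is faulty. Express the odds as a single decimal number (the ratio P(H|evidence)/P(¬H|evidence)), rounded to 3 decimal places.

Posterior odds ≈ 1.818

Prior odds = 0.105/(1−0.105) = 0.11732. In log-odds, ln(0.11732) = -2.1429.
Add log likelihood ratio: ln(15.500) = 2.7408.
Posterior log-odds = 0.59798, so posterior odds = exp(0.59798) = 1.8184.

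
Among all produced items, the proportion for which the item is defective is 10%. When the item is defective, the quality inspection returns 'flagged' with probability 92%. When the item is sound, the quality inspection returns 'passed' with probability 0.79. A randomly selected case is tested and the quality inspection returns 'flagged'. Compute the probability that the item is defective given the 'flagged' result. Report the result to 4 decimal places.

Write H for 'the item is defective'. Prior odds H:¬H = 0.1/0.9 = 0.11111. For the 'flagged' outcome, the likelihood ratio is 0.92/0.21 = 4.3810.
Posterior odds = 0.11111 × 4.3810 = 0.48677, so P(H|E) = 0.48677/(1+0.48677) = 0.3274.

P(H | E) ≈ 0.3274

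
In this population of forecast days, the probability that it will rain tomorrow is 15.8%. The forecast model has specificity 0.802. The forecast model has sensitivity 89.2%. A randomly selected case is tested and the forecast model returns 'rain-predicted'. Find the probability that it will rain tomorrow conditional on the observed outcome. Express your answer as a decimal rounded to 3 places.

P(H | E) ≈ 0.458

Let H be the event that it will rain tomorrow. P(H) = 0.158, so P(¬H) = 0.842. With E the 'rain-predicted' result, P(E|H) = 0.892 and P(E|¬H) = 0.198.
P(E) = 0.892·0.158 + 0.198·0.842 = 0.14094 + 0.16672 = 0.30765.
By Bayes' theorem, P(H|E) = 0.14094 / 0.30765 = 0.458.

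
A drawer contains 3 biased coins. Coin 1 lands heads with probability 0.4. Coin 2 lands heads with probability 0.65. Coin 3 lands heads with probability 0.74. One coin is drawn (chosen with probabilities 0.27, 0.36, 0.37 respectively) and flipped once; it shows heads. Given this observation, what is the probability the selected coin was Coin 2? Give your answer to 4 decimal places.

Posterior probability ≈ 0.3800

Tabulate prior·likelihood by source: [1] prior 0.27, lik 0.4, product 0.1080; [2] prior 0.36, lik 0.65, product 0.2340; [3] prior 0.37, lik 0.74, product 0.2738.
Normalizing constant = 0.61580; the posterior for Coin 2 is its product over the sum, 0.2340/0.61580 = 0.3800.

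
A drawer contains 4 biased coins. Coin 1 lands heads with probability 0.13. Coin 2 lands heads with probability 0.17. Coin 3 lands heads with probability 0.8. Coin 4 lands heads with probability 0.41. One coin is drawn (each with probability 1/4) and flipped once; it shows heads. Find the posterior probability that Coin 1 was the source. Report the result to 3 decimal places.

Posterior probability ≈ 0.086

Tabulate prior·likelihood by source: [1] prior 0.25, lik 0.13, product 0.03250; [2] prior 0.25, lik 0.17, product 0.04250; [3] prior 0.25, lik 0.8, product 0.2000; [4] prior 0.25, lik 0.41, product 0.1025.
Normalizing constant = 0.37750; the posterior for Coin 1 is its product over the sum, 0.03250/0.37750 = 0.086.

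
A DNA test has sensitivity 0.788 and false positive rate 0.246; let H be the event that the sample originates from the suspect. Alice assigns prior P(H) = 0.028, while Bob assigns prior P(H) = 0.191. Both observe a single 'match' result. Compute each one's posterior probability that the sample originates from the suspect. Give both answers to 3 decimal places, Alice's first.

Alice: 0.084; Bob: 0.431

P('+'|H) = 0.788, P('+'|¬H) = 0.246.
Alice: numerator 0.788·0.028 = 0.022064; evidence = 0.022064+0.246·0.972 = 0.26118; posterior = 0.084.
Bob: numerator 0.788·0.191 = 0.15051; evidence = 0.15051+0.246·0.809 = 0.34952; posterior = 0.431.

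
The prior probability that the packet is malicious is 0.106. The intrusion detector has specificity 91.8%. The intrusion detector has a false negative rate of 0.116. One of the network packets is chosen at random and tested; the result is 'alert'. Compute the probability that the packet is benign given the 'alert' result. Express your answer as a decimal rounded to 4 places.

Let H be the event that the packet is malicious. P(H) = 0.106, so P(¬H) = 0.894. With E the 'alert' result, P(E|H) = 0.884 and P(E|¬H) = 0.082.
P(E) = 0.884·0.106 + 0.082·0.894 = 0.093704 + 0.073308 = 0.16701.
By Bayes' theorem, P(H|E) = 0.093704 / 0.16701 = 0.5611. Hence P(¬H|E) = 1 − 0.5611 = 0.4389.

P(¬H | E) ≈ 0.4389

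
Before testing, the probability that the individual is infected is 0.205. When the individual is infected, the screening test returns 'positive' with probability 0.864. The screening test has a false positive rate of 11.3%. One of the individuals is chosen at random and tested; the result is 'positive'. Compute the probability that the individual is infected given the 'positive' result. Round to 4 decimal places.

P(H | E) ≈ 0.6635

Write H for 'the individual is infected'. Prior odds H:¬H = 0.205/0.795 = 0.25786. For the 'positive' outcome, the likelihood ratio is 0.864/0.113 = 7.6460.
Posterior odds = 0.25786 × 7.6460 = 1.9716, so P(H|E) = 1.9716/(1+1.9716) = 0.6635.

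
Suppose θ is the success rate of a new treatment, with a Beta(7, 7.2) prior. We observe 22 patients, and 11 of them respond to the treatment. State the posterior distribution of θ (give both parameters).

The binomial likelihood is conjugate to the Beta prior: with 11 successes and 11 failures, the posterior is Beta(7+11, 7.2+11) = Beta(18, 18.2).

Posterior: Beta(18, 18.2)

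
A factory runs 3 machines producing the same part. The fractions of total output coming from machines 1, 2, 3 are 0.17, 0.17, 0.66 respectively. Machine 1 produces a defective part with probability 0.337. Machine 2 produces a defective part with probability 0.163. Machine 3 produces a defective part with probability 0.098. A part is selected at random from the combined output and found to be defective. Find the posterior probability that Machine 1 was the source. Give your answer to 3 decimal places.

Tabulate prior·likelihood by source: [1] prior 0.17, lik 0.337, product 0.05729; [2] prior 0.17, lik 0.163, product 0.02771; [3] prior 0.66, lik 0.098, product 0.06468.
Normalizing constant = 0.14968; the posterior for Machine 1 is its product over the sum, 0.05729/0.14968 = 0.383.

Posterior probability ≈ 0.383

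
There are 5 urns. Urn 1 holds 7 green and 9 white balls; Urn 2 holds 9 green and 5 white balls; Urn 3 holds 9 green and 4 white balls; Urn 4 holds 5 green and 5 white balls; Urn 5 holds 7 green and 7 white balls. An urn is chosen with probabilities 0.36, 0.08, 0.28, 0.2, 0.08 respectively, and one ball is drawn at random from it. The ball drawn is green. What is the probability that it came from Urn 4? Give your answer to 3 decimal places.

P(green|Urn 1) = 0.4375; P(green|Urn 2) = 0.6429; P(green|Urn 3) = 0.6923; P(green|Urn 4) = 0.5; P(green|Urn 5) = 0.5.
Prior × likelihood for each source: 0.36·0.4375=0.1575, 0.08·0.6429=0.05143, 0.28·0.6923=0.1938, 0.2·0.5=0.1000, 0.08·0.5=0.04000. Summing gives P(green) = 0.54277.
P(Urn 4 | green) = 0.1000 / 0.54277 = 0.184.

Posterior probability ≈ 0.184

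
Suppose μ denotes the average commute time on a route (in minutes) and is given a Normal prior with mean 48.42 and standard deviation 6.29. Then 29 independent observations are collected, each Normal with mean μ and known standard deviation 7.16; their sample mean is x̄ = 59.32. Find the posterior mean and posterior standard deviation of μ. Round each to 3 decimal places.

Posterior mean ≈ 58.854; posterior SD ≈ 1.301

With known σ, the Normal prior is conjugate. Weight on the data is w = (n/σ²)/(n/σ² + 1/τ₀²) = 0.565681/(0.565681+0.0252754) = 0.95723.
Posterior mean = w·x̄ + (1−w)·μ₀ = 0.95723·59.32 + 0.042770·48.42 = 58.854. Posterior variance = 1/(0.565681+0.0252754) = 1.69217, so SD = 1.301.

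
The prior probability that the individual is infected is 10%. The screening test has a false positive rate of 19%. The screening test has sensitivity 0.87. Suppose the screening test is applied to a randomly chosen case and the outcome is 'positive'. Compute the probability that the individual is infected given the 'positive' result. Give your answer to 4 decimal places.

P(H | E) ≈ 0.3372

Write H for 'the individual is infected'. Prior odds H:¬H = 0.1/0.9 = 0.11111. For the 'positive' outcome, the likelihood ratio is 0.87/0.19 = 4.5789.
Posterior odds = 0.11111 × 4.5789 = 0.50877, so P(H|E) = 0.50877/(1+0.50877) = 0.3372.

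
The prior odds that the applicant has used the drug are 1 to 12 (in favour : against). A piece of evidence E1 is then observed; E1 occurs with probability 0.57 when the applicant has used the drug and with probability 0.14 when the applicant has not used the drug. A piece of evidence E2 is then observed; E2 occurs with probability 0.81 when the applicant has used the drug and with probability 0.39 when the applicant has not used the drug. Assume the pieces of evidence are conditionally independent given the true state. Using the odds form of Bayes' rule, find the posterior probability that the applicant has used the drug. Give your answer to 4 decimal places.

Posterior probability ≈ 0.4134

Prior odds = 1/12 = 0.083333.
Likelihood ratio for E1 = 0.57/0.14 = 4.0714.
Likelihood ratio for E2 = 0.81/0.39 = 2.0769.
Posterior odds = prior odds × LR₁ × LR₂ = 0.70467.
Posterior probability = odds/(1+odds) = 0.70467/1.7047 = 0.4134.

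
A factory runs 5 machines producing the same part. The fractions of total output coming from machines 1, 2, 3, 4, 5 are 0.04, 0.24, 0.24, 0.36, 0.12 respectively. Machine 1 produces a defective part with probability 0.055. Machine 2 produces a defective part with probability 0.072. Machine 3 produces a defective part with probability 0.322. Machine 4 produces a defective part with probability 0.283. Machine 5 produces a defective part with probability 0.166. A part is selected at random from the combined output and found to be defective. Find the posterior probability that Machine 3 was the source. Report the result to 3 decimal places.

Posterior probability ≈ 0.354

Tabulate prior·likelihood by source: [1] prior 0.04, lik 0.055, product 0.002200; [2] prior 0.24, lik 0.072, product 0.01728; [3] prior 0.24, lik 0.322, product 0.07728; [4] prior 0.36, lik 0.283, product 0.1019; [5] prior 0.12, lik 0.166, product 0.01992.
Normalizing constant = 0.21856; the posterior for Machine 3 is its product over the sum, 0.07728/0.21856 = 0.354.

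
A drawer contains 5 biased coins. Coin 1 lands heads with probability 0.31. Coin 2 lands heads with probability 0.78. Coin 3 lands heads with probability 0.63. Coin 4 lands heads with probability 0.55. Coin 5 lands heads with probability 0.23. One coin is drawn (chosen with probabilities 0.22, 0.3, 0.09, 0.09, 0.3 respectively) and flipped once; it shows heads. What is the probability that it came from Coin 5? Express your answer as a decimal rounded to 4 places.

P(heads|C1) = 0.31; P(heads|C2) = 0.78; P(heads|C3) = 0.63; P(heads|C4) = 0.55; P(heads|C5) = 0.23.
Prior × likelihood for each source: 0.22·0.31=0.06820, 0.3·0.78=0.2340, 0.09·0.63=0.05670, 0.09·0.55=0.04950, 0.3·0.23=0.06900. Summing gives P(heads) = 0.47740.
P(Coin 5 | heads) = 0.06900 / 0.47740 = 0.1445.

Posterior probability ≈ 0.1445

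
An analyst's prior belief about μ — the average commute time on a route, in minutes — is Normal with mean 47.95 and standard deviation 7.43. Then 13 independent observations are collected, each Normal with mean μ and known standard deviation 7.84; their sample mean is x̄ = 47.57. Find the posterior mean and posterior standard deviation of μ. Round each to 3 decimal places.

Posterior mean ≈ 47.600; posterior SD ≈ 2.087

With known σ, the Normal prior is conjugate. Weight on the data is w = (n/σ²)/(n/σ² + 1/τ₀²) = 0.211500/(0.211500+0.0181143) = 0.92111.
Posterior mean = w·x̄ + (1−w)·μ₀ = 0.92111·47.57 + 0.078890·47.95 = 47.600. Posterior variance = 1/(0.211500+0.0181143) = 4.35512, so SD = 2.087.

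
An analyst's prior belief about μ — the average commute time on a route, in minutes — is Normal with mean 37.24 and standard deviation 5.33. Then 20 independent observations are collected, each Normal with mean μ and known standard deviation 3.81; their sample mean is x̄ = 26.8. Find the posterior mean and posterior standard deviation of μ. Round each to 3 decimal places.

Posterior mean ≈ 27.060; posterior SD ≈ 0.841

With known σ, the Normal prior is conjugate. Weight on the data is w = (n/σ²)/(n/σ² + 1/τ₀²) = 1.37778/(1.37778+0.0352002) = 0.97509.
Posterior mean = w·x̄ + (1−w)·μ₀ = 0.97509·26.8 + 0.024912·37.24 = 27.060. Posterior variance = 1/(1.37778+0.0352002) = 0.707724, so SD = 0.841.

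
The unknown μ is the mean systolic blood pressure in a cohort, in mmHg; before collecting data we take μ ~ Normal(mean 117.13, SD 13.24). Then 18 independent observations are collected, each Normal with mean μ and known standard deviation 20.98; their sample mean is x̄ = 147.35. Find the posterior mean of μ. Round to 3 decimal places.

Prior precision 1/τ₀² = 1/13.24² = 0.00570458; data precision n/σ² = 18/20.98² = 0.0408942.
Posterior precision = 0.00570458 + 0.0408942 = 0.0465988.
Posterior mean = (0.00570458·117.13 + 0.0408942·147.35) / 0.0465988 = 143.650.

Posterior mean ≈ 143.650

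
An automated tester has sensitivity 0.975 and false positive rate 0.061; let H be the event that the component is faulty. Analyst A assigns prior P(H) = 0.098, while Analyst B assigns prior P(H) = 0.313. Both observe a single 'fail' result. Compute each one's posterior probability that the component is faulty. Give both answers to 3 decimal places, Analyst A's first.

P('+'|H) = 0.975, P('+'|¬H) = 0.061.
Analyst A: numerator 0.975·0.098 = 0.095550; evidence = 0.095550+0.061·0.902 = 0.15057; posterior = 0.635.
Analyst B: numerator 0.975·0.313 = 0.30517; evidence = 0.30517+0.061·0.687 = 0.34708; posterior = 0.879.

Analyst A: 0.635; Analyst B: 0.879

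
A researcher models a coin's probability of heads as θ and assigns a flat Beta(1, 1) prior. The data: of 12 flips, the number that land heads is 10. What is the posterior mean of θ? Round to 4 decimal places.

The binomial likelihood is conjugate to the Beta prior: with 10 successes and 2 failures, the posterior is Beta(1+10, 1+2) = Beta(11, 3).
Posterior mean = α/(α+β) = 11/14 = 0.7857.

Posterior mean ≈ 0.7857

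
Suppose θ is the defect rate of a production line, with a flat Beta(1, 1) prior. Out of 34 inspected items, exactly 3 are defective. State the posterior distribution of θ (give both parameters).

Observing 3 successes and 31 failures updates Beta(1, 1) by adding the success and failure counts to the two shape parameters: α = 1+3 = 4, β = 1+31 = 32.

Posterior: Beta(4, 32)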